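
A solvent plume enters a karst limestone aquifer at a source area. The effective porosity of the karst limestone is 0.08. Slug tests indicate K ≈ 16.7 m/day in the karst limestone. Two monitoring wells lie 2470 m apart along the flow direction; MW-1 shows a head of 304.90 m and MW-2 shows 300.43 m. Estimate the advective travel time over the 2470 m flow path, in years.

Hydraulic gradient i = (304.90 − 300.43) / 2470 = 4.47 / 2470 = 0.001810.
Darcy flux q = K · i = 16.70 × 0.001810 = 0.03022 m/day.
Seepage velocity v = q / n_e = 0.03022 / 0.08 = 0.3778 m/day.
Travel time t = L / v = 2470 / 0.3778 = 6538 days = 17.90 years.

17.9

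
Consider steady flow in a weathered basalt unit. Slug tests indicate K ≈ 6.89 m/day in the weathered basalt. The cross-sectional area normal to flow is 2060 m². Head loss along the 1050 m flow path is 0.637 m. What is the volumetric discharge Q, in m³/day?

Hydraulic gradient i = Δh / L = 0.637 / 1050 = 0.0006067.
Darcy's law: Q = K · A · i = 6.890 × 2060 × 0.0006067 = 8.611 m³/day.

8.61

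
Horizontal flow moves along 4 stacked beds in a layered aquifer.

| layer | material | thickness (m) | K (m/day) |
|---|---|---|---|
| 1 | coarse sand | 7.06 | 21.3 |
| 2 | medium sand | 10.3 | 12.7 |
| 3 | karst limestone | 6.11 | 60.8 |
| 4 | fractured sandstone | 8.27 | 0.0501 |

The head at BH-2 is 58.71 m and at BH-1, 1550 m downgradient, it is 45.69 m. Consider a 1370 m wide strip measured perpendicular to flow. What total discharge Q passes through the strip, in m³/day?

Flow is parallel to layering, so each bed carries its own Darcy discharge and the transmissivities add.
Σ(K_i·b_i) = 21.3×7.06 + 12.7×10.3 + 60.8×6.11 + 0.0501×8.27 = 653.1 m²/day.
Hydraulic gradient i = (58.71 − 45.69) / 1550 = 13.02 / 1550 = 0.008400.
Q = Σ(K_i·b_i) · W · i = 653.1 × 1370 × 0.008400 = 7516 m³/day.

7520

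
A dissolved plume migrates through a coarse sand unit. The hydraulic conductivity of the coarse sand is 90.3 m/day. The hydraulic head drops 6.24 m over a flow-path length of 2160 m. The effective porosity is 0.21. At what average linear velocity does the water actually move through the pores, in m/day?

Hydraulic gradient i = Δh / L = 6.24 / 2160 = 0.002889.
Darcy flux q = K · i = 90.30 × 0.002889 = 0.2609 m/day.
Seepage velocity v = q / n_e = 0.2609 / 0.21 = 1.242 m/day.

1.24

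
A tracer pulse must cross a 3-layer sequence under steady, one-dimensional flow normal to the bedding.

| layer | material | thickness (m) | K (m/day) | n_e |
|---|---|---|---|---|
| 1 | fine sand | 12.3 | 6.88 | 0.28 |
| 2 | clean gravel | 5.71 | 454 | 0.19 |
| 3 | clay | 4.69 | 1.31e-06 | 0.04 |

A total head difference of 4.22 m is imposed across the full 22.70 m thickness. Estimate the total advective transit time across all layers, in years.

11000

With flow normal to the layers, continuity requires the same specific discharge q through every layer.
Σ(b_i/K_i) = 12.3/6.88 + 5.71/454 + 4.69/1.31e-06 = 3.580e+06 d.
q = Δh / Σ(b_i/K_i) = 4.22 / 3.580e+06 = 1.179e-06 m/day.
In each layer the seepage velocity is v_i = q/n_i, so the layer transit time is t_i = b_i·n_i / q:
  layer 1 (fine sand): t_1 = 12.3 × 0.28 / 1.179e-06 = 2.922e+06 d
  layer 2 (clean gravel): t_2 = 5.71 × 0.19 / 1.179e-06 = 9.204e+05 d
  layer 3 (clay): t_3 = 4.69 × 0.04 / 1.179e-06 = 1.592e+05 d
Total t = Σ t_i = 4.001e+06 days = 10955 years.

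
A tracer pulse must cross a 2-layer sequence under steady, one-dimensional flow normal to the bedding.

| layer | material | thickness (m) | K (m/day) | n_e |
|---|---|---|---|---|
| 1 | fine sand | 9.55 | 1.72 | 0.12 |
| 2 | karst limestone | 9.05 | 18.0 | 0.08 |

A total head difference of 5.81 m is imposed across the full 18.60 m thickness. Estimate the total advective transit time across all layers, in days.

1.95

With flow normal to the layers, continuity requires the same specific discharge q through every layer.
Σ(b_i/K_i) = 9.55/1.72 + 9.05/18.0 = 6.055 d.
q = Δh / Σ(b_i/K_i) = 5.81 / 6.055 = 0.9595 m/day.
In each layer the seepage velocity is v_i = q/n_i, so the layer transit time is t_i = b_i·n_i / q:
  layer 1 (fine sand): t_1 = 9.55 × 0.12 / 0.9595 = 1.194 d
  layer 2 (karst limestone): t_2 = 9.05 × 0.08 / 0.9595 = 0.7545 d
Total t = Σ t_i = 1.949 days.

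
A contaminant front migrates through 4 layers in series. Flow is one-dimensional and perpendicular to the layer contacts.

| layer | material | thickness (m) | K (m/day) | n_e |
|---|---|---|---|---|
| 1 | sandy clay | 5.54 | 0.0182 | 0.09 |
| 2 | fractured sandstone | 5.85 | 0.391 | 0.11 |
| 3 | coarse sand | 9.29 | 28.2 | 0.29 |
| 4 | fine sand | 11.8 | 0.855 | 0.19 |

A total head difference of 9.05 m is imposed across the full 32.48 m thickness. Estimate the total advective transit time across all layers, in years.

0.613

With flow normal to the layers, continuity requires the same specific discharge q through every layer.
Σ(b_i/K_i) = 5.54/0.0182 + 5.85/0.391 + 9.29/28.2 + 11.8/0.855 = 333.5 d.
q = Δh / Σ(b_i/K_i) = 9.05 / 333.5 = 0.02714 m/day.
In each layer the seepage velocity is v_i = q/n_i, so the layer transit time is t_i = b_i·n_i / q:
  layer 1 (sandy clay): t_1 = 5.54 × 0.09 / 0.02714 = 18.37 d
  layer 2 (fractured sandstone): t_2 = 5.85 × 0.11 / 0.02714 = 23.71 d
  layer 3 (coarse sand): t_3 = 9.29 × 0.29 / 0.02714 = 99.28 d
  layer 4 (fine sand): t_4 = 11.8 × 0.19 / 0.02714 = 82.62 d
Total t = Σ t_i = 224.0 days = 0.6132 years.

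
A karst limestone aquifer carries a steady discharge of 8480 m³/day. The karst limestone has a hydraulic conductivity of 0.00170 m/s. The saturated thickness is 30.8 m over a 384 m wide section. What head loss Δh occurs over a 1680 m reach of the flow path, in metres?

8.20

Convert K: 0.00170 m/s × 86400 = 146.9 m/day.
Cross-sectional area A = 384 × 30.8 = 11827 m².
From Q = K·A·i, i = Q / (K·A) = 8480 / (146.9 × 11827) = 0.004881.
Head loss Δh = i · L = 0.004881 × 1680 = 8.201 m.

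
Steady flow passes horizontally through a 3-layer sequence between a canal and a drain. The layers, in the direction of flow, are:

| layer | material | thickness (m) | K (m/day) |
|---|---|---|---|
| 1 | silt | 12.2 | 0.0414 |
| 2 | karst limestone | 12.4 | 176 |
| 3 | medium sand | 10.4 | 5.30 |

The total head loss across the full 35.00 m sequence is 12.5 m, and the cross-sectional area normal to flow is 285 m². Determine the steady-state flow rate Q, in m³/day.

Flow is perpendicular to layering, so the layers act in series and the equivalent K is the thickness-weighted harmonic mean.
Total thickness L = 12.2 + 12.4 + 10.4 = 35.00 m.
Σ(b_i/K_i) = 12.2/0.0414 + 12.4/176 + 10.4/5.30 = 296.7 d.
K_eq = L / Σ(b_i/K_i) = 35.00 / 296.7 = 0.1180 m/day.
Q = K_eq · A · (Δh/L) = 0.1180 × 285 × (12.5/35.00) = 12.01 m³/day.

12.0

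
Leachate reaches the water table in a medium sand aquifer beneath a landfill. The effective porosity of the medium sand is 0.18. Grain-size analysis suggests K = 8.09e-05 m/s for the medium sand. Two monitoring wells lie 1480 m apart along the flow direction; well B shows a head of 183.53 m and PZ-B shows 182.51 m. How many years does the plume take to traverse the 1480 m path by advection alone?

Convert K: 8.09e-05 m/s × 86400 = 6.990 m/day.
Hydraulic gradient i = (183.53 − 182.51) / 1480 = 1.02 / 1480 = 0.0006892.
Darcy flux q = K · i = 6.990 × 0.0006892 = 0.004817 m/day.
Seepage velocity v = q / n_e = 0.004817 / 0.18 = 0.02676 m/day.
Travel time t = L / v = 1480 / 0.02676 = 55301 days = 151.4 years.

151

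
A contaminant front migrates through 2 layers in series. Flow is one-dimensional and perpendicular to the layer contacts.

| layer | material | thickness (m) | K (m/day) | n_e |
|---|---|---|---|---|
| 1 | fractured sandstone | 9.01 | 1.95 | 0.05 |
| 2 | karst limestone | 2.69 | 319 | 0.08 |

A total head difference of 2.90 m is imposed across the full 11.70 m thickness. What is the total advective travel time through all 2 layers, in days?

With flow normal to the layers, continuity requires the same specific discharge q through every layer.
Σ(b_i/K_i) = 9.01/1.95 + 2.69/319 = 4.629 d.
q = Δh / Σ(b_i/K_i) = 2.90 / 4.629 = 0.6265 m/day.
In each layer the seepage velocity is v_i = q/n_i, so the layer transit time is t_i = b_i·n_i / q:
  layer 1 (fractured sandstone): t_1 = 9.01 × 0.05 / 0.6265 = 0.7191 d
  layer 2 (karst limestone): t_2 = 2.69 × 0.08 / 0.6265 = 0.3435 d
Total t = Σ t_i = 1.063 days.

1.06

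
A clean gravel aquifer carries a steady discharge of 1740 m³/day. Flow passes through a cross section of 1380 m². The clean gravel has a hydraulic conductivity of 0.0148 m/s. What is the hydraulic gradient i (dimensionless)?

Convert K: 0.0148 m/s × 86400 = 1279 m/day.
From Q = K·A·i, i = Q / (K·A) = 1740 / (1279 × 1380) = 0.0009860.

0.000986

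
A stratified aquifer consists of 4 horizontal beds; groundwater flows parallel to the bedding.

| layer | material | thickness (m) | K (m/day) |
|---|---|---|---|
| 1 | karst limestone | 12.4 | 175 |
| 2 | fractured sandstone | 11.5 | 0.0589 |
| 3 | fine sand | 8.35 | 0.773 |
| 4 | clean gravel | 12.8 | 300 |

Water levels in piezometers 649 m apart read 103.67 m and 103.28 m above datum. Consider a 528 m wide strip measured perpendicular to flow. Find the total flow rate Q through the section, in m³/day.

1910

Flow is parallel to layering, so each bed carries its own Darcy discharge and the transmissivities add.
Σ(K_i·b_i) = 175×12.4 + 0.0589×11.5 + 0.773×8.35 + 300×12.8 = 6017 m²/day.
Hydraulic gradient i = (103.67 − 103.28) / 649 = 0.39 / 649 = 0.0006009.
Q = Σ(K_i·b_i) · W · i = 6017 × 528 × 0.0006009 = 1909 m³/day.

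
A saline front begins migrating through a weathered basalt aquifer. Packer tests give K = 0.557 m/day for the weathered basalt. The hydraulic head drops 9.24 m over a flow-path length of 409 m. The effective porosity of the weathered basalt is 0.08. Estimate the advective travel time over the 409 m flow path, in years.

7.12

Hydraulic gradient i = Δh / L = 9.24 / 409 = 0.02259.
Darcy flux q = K · i = 0.5570 × 0.02259 = 0.01258 m/day.
Seepage velocity v = q / n_e = 0.01258 / 0.08 = 0.1573 m/day.
Travel time t = L / v = 409 / 0.1573 = 2600 days = 7.119 years.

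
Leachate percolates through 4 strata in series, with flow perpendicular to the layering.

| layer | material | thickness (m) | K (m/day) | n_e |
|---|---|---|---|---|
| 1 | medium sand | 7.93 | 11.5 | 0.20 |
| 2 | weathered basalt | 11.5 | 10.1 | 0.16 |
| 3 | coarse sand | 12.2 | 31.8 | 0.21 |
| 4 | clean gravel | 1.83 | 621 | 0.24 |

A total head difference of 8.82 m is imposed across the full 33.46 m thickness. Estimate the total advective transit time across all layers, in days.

1.61

With flow normal to the layers, continuity requires the same specific discharge q through every layer.
Σ(b_i/K_i) = 7.93/11.5 + 11.5/10.1 + 12.2/31.8 + 1.83/621 = 2.215 d.
q = Δh / Σ(b_i/K_i) = 8.82 / 2.215 = 3.982 m/day.
In each layer the seepage velocity is v_i = q/n_i, so the layer transit time is t_i = b_i·n_i / q:
  layer 1 (medium sand): t_1 = 7.93 × 0.20 / 3.982 = 0.3983 d
  layer 2 (weathered basalt): t_2 = 11.5 × 0.16 / 3.982 = 0.4620 d
  layer 3 (coarse sand): t_3 = 12.2 × 0.21 / 3.982 = 0.6433 d
  layer 4 (clean gravel): t_4 = 1.83 × 0.24 / 3.982 = 0.1103 d
Total t = Σ t_i = 1.614 days.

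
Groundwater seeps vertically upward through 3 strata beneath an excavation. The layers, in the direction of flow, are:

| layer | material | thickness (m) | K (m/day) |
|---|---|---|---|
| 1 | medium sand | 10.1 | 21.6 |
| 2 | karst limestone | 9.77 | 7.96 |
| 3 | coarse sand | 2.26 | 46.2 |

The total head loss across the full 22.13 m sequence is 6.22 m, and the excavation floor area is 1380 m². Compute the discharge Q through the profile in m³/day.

Flow is perpendicular to layering, so the layers act in series and the equivalent K is the thickness-weighted harmonic mean.
Total thickness L = 10.1 + 9.77 + 2.26 = 22.13 m.
Σ(b_i/K_i) = 10.1/21.6 + 9.77/7.96 + 2.26/46.2 = 1.744 d.
K_eq = L / Σ(b_i/K_i) = 22.13 / 1.744 = 12.69 m/day.
Q = K_eq · A · (Δh/L) = 12.69 × 1380 × (6.22/22.13) = 4922 m³/day.

4920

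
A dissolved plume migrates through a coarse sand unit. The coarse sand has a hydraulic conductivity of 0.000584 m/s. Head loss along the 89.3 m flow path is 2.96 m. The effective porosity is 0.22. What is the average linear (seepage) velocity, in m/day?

Convert K: 0.000584 m/s × 86400 = 50.46 m/day.
Hydraulic gradient i = Δh / L = 2.96 / 89.3 = 0.03315.
Darcy flux q = K · i = 50.46 × 0.03315 = 1.673 m/day.
Seepage velocity v = q / n_e = 1.673 / 0.22 = 7.602 m/day.

7.60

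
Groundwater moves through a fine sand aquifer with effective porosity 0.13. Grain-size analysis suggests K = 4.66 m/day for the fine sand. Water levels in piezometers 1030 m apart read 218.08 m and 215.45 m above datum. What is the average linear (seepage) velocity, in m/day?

0.0915

Hydraulic gradient i = (218.08 − 215.45) / 1030 = 2.63 / 1030 = 0.002553.
Darcy flux q = K · i = 4.660 × 0.002553 = 0.01190 m/day.
Seepage velocity v = q / n_e = 0.01190 / 0.13 = 0.09153 m/day.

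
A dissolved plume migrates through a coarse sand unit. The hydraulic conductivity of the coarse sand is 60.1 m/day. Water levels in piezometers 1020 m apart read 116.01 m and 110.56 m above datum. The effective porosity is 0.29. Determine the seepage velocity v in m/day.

1.11

Hydraulic gradient i = (116.01 − 110.56) / 1020 = 5.45 / 1020 = 0.005343.
Darcy flux q = K · i = 60.10 × 0.005343 = 0.3211 m/day.
Seepage velocity v = q / n_e = 0.3211 / 0.29 = 1.107 m/day.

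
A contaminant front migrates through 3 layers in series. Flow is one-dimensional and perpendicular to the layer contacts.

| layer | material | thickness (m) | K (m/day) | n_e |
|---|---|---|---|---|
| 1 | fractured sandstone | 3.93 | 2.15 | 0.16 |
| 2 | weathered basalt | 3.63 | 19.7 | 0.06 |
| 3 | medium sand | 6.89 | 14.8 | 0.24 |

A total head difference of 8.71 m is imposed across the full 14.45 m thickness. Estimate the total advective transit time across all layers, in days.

0.711

With flow normal to the layers, continuity requires the same specific discharge q through every layer.
Σ(b_i/K_i) = 3.93/2.15 + 3.63/19.7 + 6.89/14.8 = 2.478 d.
q = Δh / Σ(b_i/K_i) = 8.71 / 2.478 = 3.515 m/day.
In each layer the seepage velocity is v_i = q/n_i, so the layer transit time is t_i = b_i·n_i / q:
  layer 1 (fractured sandstone): t_1 = 3.93 × 0.16 / 3.515 = 0.1789 d
  layer 2 (weathered basalt): t_2 = 3.63 × 0.06 / 3.515 = 0.06196 d
  layer 3 (medium sand): t_3 = 6.89 × 0.24 / 3.515 = 0.4704 d
Total t = Σ t_i = 0.7112 days.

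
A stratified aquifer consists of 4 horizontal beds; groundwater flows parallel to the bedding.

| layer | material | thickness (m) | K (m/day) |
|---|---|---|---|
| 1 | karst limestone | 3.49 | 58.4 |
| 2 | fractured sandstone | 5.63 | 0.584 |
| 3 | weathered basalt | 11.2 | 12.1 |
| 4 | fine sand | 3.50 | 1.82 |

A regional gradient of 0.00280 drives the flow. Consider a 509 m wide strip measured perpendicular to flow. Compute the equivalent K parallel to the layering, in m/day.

14.7

Flow is parallel to layering, so each bed carries its own Darcy discharge and the transmissivities add.
Σ(K_i·b_i) = 58.4×3.49 + 0.584×5.63 + 12.1×11.2 + 1.82×3.50 = 349.0 m²/day.
Total thickness b = 23.82 m, so K_eq = Σ(K_i·b_i)/b = 14.65 m/day.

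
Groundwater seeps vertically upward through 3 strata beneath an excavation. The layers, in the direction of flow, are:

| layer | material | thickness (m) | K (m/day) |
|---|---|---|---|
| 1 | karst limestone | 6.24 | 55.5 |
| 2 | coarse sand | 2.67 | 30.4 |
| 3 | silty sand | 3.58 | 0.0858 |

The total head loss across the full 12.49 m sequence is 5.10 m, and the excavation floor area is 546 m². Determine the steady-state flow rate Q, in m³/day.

Flow is perpendicular to layering, so the layers act in series and the equivalent K is the thickness-weighted harmonic mean.
Total thickness L = 6.24 + 2.67 + 3.58 = 12.49 m.
Σ(b_i/K_i) = 6.24/55.5 + 2.67/30.4 + 3.58/0.0858 = 41.93 d.
K_eq = L / Σ(b_i/K_i) = 12.49 / 41.93 = 0.2979 m/day.
Q = K_eq · A · (Δh/L) = 0.2979 × 546 × (5.10/12.49) = 66.42 m³/day.

66.4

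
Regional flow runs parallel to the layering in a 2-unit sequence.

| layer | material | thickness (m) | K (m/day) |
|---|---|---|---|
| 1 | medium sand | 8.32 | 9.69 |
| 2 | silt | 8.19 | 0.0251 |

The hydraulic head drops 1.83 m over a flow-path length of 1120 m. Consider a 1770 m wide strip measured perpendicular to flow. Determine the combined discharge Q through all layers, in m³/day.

234

Flow is parallel to layering, so each bed carries its own Darcy discharge and the transmissivities add.
Σ(K_i·b_i) = 9.69×8.32 + 0.0251×8.19 = 80.83 m²/day.
Hydraulic gradient i = Δh / L = 1.83 / 1120 = 0.001634.
Q = Σ(K_i·b_i) · W · i = 80.83 × 1770 × 0.001634 = 233.8 m³/day.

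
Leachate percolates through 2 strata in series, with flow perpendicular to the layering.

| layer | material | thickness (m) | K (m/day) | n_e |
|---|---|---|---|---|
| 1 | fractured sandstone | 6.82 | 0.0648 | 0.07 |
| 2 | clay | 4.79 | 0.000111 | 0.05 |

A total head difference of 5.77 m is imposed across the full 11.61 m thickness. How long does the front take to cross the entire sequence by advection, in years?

14.7

With flow normal to the layers, continuity requires the same specific discharge q through every layer.
Σ(b_i/K_i) = 6.82/0.0648 + 4.79/0.000111 = 43258 d.
q = Δh / Σ(b_i/K_i) = 5.77 / 43258 = 0.0001334 m/day.
In each layer the seepage velocity is v_i = q/n_i, so the layer transit time is t_i = b_i·n_i / q:
  layer 1 (fractured sandstone): t_1 = 6.82 × 0.07 / 0.0001334 = 3579 d
  layer 2 (clay): t_2 = 4.79 × 0.05 / 0.0001334 = 1796 d
Total t = Σ t_i = 5375 days = 14.72 years.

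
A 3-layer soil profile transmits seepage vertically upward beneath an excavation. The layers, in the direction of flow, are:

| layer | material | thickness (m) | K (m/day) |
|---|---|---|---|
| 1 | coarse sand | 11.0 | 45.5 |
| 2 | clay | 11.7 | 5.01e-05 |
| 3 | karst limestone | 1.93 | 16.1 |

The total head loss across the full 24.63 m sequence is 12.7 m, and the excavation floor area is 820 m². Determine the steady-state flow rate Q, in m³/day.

Flow is perpendicular to layering, so the layers act in series and the equivalent K is the thickness-weighted harmonic mean.
Total thickness L = 11.0 + 11.7 + 1.93 = 24.63 m.
Σ(b_i/K_i) = 11.0/45.5 + 11.7/5.01e-05 + 1.93/16.1 = 2.335e+05 d.
K_eq = L / Σ(b_i/K_i) = 24.63 / 2.335e+05 = 0.0001055 m/day.
Q = K_eq · A · (Δh/L) = 0.0001055 × 820 × (12.7/24.63) = 0.04459 m³/day.

0.0446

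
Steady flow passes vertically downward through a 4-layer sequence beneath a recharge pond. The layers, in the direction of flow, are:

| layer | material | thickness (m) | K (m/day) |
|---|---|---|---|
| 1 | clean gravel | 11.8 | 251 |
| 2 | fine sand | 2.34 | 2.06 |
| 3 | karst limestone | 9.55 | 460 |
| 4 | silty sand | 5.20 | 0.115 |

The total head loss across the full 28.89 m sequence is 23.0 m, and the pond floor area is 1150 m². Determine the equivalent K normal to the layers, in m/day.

0.622

Flow is perpendicular to layering, so the layers act in series and the equivalent K is the thickness-weighted harmonic mean.
Total thickness L = 11.8 + 2.34 + 9.55 + 5.20 = 28.89 m.
Σ(b_i/K_i) = 11.8/251 + 2.34/2.06 + 9.55/460 + 5.20/0.115 = 46.42 d.
K_eq = L / Σ(b_i/K_i) = 28.89 / 46.42 = 0.6223 m/day.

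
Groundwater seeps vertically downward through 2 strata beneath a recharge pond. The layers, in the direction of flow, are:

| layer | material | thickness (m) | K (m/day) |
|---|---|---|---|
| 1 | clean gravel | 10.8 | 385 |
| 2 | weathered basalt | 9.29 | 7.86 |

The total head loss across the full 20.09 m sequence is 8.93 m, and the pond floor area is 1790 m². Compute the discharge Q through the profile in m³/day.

Flow is perpendicular to layering, so the layers act in series and the equivalent K is the thickness-weighted harmonic mean.
Total thickness L = 10.8 + 9.29 = 20.09 m.
Σ(b_i/K_i) = 10.8/385 + 9.29/7.86 = 1.210 d.
K_eq = L / Σ(b_i/K_i) = 20.09 / 1.210 = 16.60 m/day.
Q = K_eq · A · (Δh/L) = 16.60 × 1790 × (8.93/20.09) = 13211 m³/day.

13200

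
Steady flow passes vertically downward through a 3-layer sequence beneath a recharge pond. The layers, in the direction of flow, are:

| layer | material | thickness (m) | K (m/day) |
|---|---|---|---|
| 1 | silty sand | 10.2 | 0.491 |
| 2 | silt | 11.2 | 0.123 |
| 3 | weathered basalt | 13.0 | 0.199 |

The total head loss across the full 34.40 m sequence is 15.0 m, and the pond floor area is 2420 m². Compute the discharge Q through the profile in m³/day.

205

Flow is perpendicular to layering, so the layers act in series and the equivalent K is the thickness-weighted harmonic mean.
Total thickness L = 10.2 + 11.2 + 13.0 = 34.40 m.
Σ(b_i/K_i) = 10.2/0.491 + 11.2/0.123 + 13.0/0.199 = 177.2 d.
K_eq = L / Σ(b_i/K_i) = 34.40 / 177.2 = 0.1942 m/day.
Q = K_eq · A · (Δh/L) = 0.1942 × 2420 × (15.0/34.40) = 204.9 m³/day.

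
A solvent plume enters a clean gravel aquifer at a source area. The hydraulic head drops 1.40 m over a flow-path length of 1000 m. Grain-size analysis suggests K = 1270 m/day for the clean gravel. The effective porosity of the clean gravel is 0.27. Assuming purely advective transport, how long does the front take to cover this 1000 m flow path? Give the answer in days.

Hydraulic gradient i = Δh / L = 1.40 / 1000 = 0.001400.
Darcy flux q = K · i = 1270 × 0.001400 = 1.778 m/day.
Seepage velocity v = q / n_e = 1.778 / 0.27 = 6.585 m/day.
Travel time t = L / v = 1000 / 6.585 = 151.9 days.

152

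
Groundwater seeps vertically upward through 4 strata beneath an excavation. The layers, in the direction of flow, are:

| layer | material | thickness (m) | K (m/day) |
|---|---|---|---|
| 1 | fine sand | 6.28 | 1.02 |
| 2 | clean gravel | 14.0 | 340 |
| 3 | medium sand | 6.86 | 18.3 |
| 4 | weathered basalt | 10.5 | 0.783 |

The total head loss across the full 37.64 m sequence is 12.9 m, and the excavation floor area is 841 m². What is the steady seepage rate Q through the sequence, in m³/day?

Flow is perpendicular to layering, so the layers act in series and the equivalent K is the thickness-weighted harmonic mean.
Total thickness L = 6.28 + 14.0 + 6.86 + 10.5 = 37.64 m.
Σ(b_i/K_i) = 6.28/1.02 + 14.0/340 + 6.86/18.3 + 10.5/0.783 = 19.98 d.
K_eq = L / Σ(b_i/K_i) = 37.64 / 19.98 = 1.884 m/day.
Q = K_eq · A · (Δh/L) = 1.884 × 841 × (12.9/37.64) = 542.9 m³/day.

543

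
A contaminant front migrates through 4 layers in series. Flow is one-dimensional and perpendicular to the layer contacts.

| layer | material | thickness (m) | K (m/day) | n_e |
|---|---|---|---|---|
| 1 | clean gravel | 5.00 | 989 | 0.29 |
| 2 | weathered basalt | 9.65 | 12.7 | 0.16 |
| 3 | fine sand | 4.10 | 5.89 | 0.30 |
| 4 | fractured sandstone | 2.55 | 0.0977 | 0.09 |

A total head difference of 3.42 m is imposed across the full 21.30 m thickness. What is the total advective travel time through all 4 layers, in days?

With flow normal to the layers, continuity requires the same specific discharge q through every layer.
Σ(b_i/K_i) = 5.00/989 + 9.65/12.7 + 4.10/5.89 + 2.55/0.0977 = 27.56 d.
q = Δh / Σ(b_i/K_i) = 3.42 / 27.56 = 0.1241 m/day.
In each layer the seepage velocity is v_i = q/n_i, so the layer transit time is t_i = b_i·n_i / q:
  layer 1 (clean gravel): t_1 = 5.00 × 0.29 / 0.1241 = 11.69 d
  layer 2 (weathered basalt): t_2 = 9.65 × 0.16 / 0.1241 = 12.44 d
  layer 3 (fine sand): t_3 = 4.10 × 0.30 / 0.1241 = 9.912 d
  layer 4 (fractured sandstone): t_4 = 2.55 × 0.09 / 0.1241 = 1.850 d
Total t = Σ t_i = 35.89 days.

35.9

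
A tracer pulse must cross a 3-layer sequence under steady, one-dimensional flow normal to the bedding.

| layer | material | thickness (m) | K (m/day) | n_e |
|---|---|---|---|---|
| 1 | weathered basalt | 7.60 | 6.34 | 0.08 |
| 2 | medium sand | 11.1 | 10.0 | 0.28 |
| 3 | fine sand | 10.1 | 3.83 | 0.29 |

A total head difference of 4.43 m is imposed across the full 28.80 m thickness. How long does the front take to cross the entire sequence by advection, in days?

With flow normal to the layers, continuity requires the same specific discharge q through every layer.
Σ(b_i/K_i) = 7.60/6.34 + 11.1/10.0 + 10.1/3.83 = 4.946 d.
q = Δh / Σ(b_i/K_i) = 4.43 / 4.946 = 0.8957 m/day.
In each layer the seepage velocity is v_i = q/n_i, so the layer transit time is t_i = b_i·n_i / q:
  layer 1 (weathered basalt): t_1 = 7.60 × 0.08 / 0.8957 = 0.6788 d
  layer 2 (medium sand): t_2 = 11.1 × 0.28 / 0.8957 = 3.470 d
  layer 3 (fine sand): t_3 = 10.1 × 0.29 / 0.8957 = 3.270 d
Total t = Σ t_i = 7.419 days.

7.42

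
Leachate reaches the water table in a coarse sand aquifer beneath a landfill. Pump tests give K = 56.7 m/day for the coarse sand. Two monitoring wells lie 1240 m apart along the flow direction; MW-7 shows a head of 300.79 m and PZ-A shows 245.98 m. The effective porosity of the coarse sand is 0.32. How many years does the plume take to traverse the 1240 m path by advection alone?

0.433

Hydraulic gradient i = (300.79 − 245.98) / 1240 = 54.81 / 1240 = 0.04420.
Darcy flux q = K · i = 56.70 × 0.04420 = 2.506 m/day.
Seepage velocity v = q / n_e = 2.506 / 0.32 = 7.832 m/day.
Travel time t = L / v = 1240 / 7.832 = 158.3 days = 0.4335 years.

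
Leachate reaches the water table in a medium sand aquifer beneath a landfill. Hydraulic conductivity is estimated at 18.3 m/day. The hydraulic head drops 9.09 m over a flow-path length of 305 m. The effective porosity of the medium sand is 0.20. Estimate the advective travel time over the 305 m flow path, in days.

Hydraulic gradient i = Δh / L = 9.09 / 305 = 0.02980.
Darcy flux q = K · i = 18.30 × 0.02980 = 0.5454 m/day.
Seepage velocity v = q / n_e = 0.5454 / 0.20 = 2.727 m/day.
Travel time t = L / v = 305 / 2.727 = 111.8 days.

112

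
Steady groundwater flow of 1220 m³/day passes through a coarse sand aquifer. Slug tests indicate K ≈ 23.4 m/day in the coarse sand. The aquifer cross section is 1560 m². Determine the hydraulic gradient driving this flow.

0.0334

From Q = K·A·i, i = Q / (K·A) = 1220 / (23.40 × 1560) = 0.03342.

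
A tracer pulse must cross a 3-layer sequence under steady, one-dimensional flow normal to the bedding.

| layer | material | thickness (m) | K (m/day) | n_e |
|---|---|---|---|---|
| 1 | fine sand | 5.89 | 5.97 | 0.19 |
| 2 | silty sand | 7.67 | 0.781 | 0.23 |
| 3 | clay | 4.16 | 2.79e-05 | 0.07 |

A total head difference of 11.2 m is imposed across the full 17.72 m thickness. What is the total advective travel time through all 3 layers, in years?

116

With flow normal to the layers, continuity requires the same specific discharge q through every layer.
Σ(b_i/K_i) = 5.89/5.97 + 7.67/0.781 + 4.16/2.79e-05 = 1.491e+05 d.
q = Δh / Σ(b_i/K_i) = 11.2 / 1.491e+05 = 7.511e-05 m/day.
In each layer the seepage velocity is v_i = q/n_i, so the layer transit time is t_i = b_i·n_i / q:
  layer 1 (fine sand): t_1 = 5.89 × 0.19 / 7.511e-05 = 14899 d
  layer 2 (silty sand): t_2 = 7.67 × 0.23 / 7.511e-05 = 23487 d
  layer 3 (clay): t_3 = 4.16 × 0.07 / 7.511e-05 = 3877 d
Total t = Σ t_i = 42263 days = 115.7 years.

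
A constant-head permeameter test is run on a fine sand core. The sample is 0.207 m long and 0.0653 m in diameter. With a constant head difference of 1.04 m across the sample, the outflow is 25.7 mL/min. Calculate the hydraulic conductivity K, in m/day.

Cross-sectional area A = π·(d/2)² = π × (0.0653/2)² = 0.003349 m².
Convert discharge: 25.7 mL/min = 4.283e-07 m³/s.
Darcy's law rearranged: K = Q·L / (A·Δh) = 4.283e-07 × 0.207 / (0.003349 × 1.04) = 2.546e-05 m/s = 2.199 m/day.

2.20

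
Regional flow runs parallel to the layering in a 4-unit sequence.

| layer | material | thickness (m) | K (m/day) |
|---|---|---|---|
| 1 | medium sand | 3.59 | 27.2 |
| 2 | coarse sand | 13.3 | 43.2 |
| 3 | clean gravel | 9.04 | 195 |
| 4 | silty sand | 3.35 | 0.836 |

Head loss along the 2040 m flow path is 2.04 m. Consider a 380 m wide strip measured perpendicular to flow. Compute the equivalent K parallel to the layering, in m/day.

Flow is parallel to layering, so each bed carries its own Darcy discharge and the transmissivities add.
Σ(K_i·b_i) = 27.2×3.59 + 43.2×13.3 + 195×9.04 + 0.836×3.35 = 2438 m²/day.
Total thickness b = 29.28 m, so K_eq = Σ(K_i·b_i)/b = 83.26 m/day.

83.3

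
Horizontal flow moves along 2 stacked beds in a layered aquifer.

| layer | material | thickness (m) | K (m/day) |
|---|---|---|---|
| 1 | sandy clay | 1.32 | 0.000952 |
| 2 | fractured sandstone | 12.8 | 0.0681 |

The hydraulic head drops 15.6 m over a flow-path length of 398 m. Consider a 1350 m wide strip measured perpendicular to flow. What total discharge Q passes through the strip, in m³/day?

Flow is parallel to layering, so each bed carries its own Darcy discharge and the transmissivities add.
Σ(K_i·b_i) = 0.000952×1.32 + 0.0681×12.8 = 0.8729 m²/day.
Hydraulic gradient i = Δh / L = 15.6 / 398 = 0.03920.
Q = Σ(K_i·b_i) · W · i = 0.8729 × 1350 × 0.03920 = 46.19 m³/day.

46.2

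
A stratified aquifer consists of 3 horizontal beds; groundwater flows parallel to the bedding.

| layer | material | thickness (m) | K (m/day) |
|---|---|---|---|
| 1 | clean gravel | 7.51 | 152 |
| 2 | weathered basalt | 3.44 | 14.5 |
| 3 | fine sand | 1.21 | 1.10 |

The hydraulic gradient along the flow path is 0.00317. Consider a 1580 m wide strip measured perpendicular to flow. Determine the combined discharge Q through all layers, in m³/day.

Flow is parallel to layering, so each bed carries its own Darcy discharge and the transmissivities add.
Σ(K_i·b_i) = 152×7.51 + 14.5×3.44 + 1.10×1.21 = 1193 m²/day.
Hydraulic gradient i = 0.00317.
Q = Σ(K_i·b_i) · W · i = 1193 × 1580 × 0.003170 = 5974 m³/day.

5970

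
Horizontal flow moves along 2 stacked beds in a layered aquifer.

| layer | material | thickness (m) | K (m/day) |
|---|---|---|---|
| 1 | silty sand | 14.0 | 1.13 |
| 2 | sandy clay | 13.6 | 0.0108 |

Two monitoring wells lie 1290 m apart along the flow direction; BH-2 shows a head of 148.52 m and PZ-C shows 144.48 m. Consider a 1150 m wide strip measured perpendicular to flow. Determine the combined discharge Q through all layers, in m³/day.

57.5

Flow is parallel to layering, so each bed carries its own Darcy discharge and the transmissivities add.
Σ(K_i·b_i) = 1.13×14.0 + 0.0108×13.6 = 15.97 m²/day.
Hydraulic gradient i = (148.52 − 144.48) / 1290 = 4.04 / 1290 = 0.003132.
Q = Σ(K_i·b_i) · W · i = 15.97 × 1150 × 0.003132 = 57.51 m³/day.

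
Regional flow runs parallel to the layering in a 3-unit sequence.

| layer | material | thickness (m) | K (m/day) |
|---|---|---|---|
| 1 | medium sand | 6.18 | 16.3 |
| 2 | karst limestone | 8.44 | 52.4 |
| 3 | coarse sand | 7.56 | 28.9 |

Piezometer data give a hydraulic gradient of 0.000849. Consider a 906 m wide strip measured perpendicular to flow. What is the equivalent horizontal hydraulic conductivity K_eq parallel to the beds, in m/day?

Flow is parallel to layering, so each bed carries its own Darcy discharge and the transmissivities add.
Σ(K_i·b_i) = 16.3×6.18 + 52.4×8.44 + 28.9×7.56 = 761.5 m²/day.
Total thickness b = 22.18 m, so K_eq = Σ(K_i·b_i)/b = 34.33 m/day.

34.3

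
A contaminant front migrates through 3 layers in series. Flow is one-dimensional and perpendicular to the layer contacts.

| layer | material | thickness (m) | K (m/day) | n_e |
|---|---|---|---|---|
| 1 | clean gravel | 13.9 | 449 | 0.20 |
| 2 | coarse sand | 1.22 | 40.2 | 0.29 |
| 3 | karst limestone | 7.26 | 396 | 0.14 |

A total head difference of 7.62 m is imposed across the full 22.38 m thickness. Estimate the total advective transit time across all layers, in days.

With flow normal to the layers, continuity requires the same specific discharge q through every layer.
Σ(b_i/K_i) = 13.9/449 + 1.22/40.2 + 7.26/396 = 0.07964 d.
q = Δh / Σ(b_i/K_i) = 7.62 / 0.07964 = 95.68 m/day.
In each layer the seepage velocity is v_i = q/n_i, so the layer transit time is t_i = b_i·n_i / q:
  layer 1 (clean gravel): t_1 = 13.9 × 0.20 / 95.68 = 0.02905 d
  layer 2 (coarse sand): t_2 = 1.22 × 0.29 / 95.68 = 0.003698 d
  layer 3 (karst limestone): t_3 = 7.26 × 0.14 / 95.68 = 0.01062 d
Total t = Σ t_i = 0.04338 days.

0.0434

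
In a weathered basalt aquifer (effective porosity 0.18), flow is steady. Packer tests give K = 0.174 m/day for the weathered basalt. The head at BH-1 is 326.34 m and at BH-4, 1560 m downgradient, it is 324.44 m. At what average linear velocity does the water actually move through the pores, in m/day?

Hydraulic gradient i = (326.34 − 324.44) / 1560 = 1.9 / 1560 = 0.001218.
Darcy flux q = K · i = 0.1740 × 0.001218 = 0.0002119 m/day.
Seepage velocity v = q / n_e = 0.0002119 / 0.18 = 0.001177 m/day.

0.00118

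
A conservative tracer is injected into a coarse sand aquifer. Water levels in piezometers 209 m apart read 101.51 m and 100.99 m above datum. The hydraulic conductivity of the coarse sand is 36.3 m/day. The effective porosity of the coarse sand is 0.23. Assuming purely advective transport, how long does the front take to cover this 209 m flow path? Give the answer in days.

Hydraulic gradient i = (101.51 − 100.99) / 209 = 0.52 / 209 = 0.002488.
Darcy flux q = K · i = 36.30 × 0.002488 = 0.09032 m/day.
Seepage velocity v = q / n_e = 0.09032 / 0.23 = 0.3927 m/day.
Travel time t = L / v = 209 / 0.3927 = 532.2 days.

532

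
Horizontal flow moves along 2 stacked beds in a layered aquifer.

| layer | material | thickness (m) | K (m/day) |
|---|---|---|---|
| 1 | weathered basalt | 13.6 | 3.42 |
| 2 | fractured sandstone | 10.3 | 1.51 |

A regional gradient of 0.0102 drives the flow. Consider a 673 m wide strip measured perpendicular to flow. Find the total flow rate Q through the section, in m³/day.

426

Flow is parallel to layering, so each bed carries its own Darcy discharge and the transmissivities add.
Σ(K_i·b_i) = 3.42×13.6 + 1.51×10.3 = 62.06 m²/day.
Hydraulic gradient i = 0.0102.
Q = Σ(K_i·b_i) · W · i = 62.06 × 673 × 0.01020 = 426.1 m³/day.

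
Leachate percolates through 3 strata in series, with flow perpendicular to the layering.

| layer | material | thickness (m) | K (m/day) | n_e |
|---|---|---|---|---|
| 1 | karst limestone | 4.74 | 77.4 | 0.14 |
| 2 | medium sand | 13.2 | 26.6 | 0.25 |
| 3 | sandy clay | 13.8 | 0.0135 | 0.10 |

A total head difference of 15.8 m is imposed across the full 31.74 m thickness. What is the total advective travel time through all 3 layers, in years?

With flow normal to the layers, continuity requires the same specific discharge q through every layer.
Σ(b_i/K_i) = 4.74/77.4 + 13.2/26.6 + 13.8/0.0135 = 1023 d.
q = Δh / Σ(b_i/K_i) = 15.8 / 1023 = 0.01545 m/day.
In each layer the seepage velocity is v_i = q/n_i, so the layer transit time is t_i = b_i·n_i / q:
  layer 1 (karst limestone): t_1 = 4.74 × 0.14 / 0.01545 = 42.96 d
  layer 2 (medium sand): t_2 = 13.2 × 0.25 / 0.01545 = 213.6 d
  layer 3 (sandy clay): t_3 = 13.8 × 0.10 / 0.01545 = 89.33 d
Total t = Σ t_i = 345.9 days = 0.9470 years.

0.947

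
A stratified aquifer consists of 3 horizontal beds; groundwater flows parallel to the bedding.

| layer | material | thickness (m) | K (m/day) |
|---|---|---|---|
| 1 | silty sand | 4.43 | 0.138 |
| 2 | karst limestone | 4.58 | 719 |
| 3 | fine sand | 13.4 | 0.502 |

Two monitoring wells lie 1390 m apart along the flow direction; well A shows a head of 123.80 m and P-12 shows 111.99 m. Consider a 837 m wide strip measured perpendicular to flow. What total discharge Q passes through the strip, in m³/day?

Flow is parallel to layering, so each bed carries its own Darcy discharge and the transmissivities add.
Σ(K_i·b_i) = 0.138×4.43 + 719×4.58 + 0.502×13.4 = 3300 m²/day.
Hydraulic gradient i = (123.80 − 111.99) / 1390 = 11.81 / 1390 = 0.008496.
Q = Σ(K_i·b_i) · W · i = 3300 × 837 × 0.008496 = 23470 m³/day.

23500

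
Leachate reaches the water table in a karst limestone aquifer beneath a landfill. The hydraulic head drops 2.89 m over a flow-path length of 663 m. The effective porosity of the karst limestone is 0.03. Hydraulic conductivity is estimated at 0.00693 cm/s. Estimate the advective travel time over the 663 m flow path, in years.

Convert K: 0.00693 cm/s × 864 = 5.988 m/day.
Hydraulic gradient i = Δh / L = 2.89 / 663 = 0.004359.
Darcy flux q = K · i = 5.988 × 0.004359 = 0.02610 m/day.
Seepage velocity v = q / n_e = 0.02610 / 0.03 = 0.8700 m/day.
Travel time t = L / v = 663 / 0.8700 = 762.1 days = 2.086 years.

2.09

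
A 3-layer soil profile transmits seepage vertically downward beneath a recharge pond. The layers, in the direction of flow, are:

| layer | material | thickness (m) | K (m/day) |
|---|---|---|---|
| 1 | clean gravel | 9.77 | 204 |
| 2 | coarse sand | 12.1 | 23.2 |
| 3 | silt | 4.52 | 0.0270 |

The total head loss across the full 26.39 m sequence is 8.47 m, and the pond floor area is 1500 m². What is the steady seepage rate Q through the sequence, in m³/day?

75.6

Flow is perpendicular to layering, so the layers act in series and the equivalent K is the thickness-weighted harmonic mean.
Total thickness L = 9.77 + 12.1 + 4.52 = 26.39 m.
Σ(b_i/K_i) = 9.77/204 + 12.1/23.2 + 4.52/0.0270 = 168.0 d.
K_eq = L / Σ(b_i/K_i) = 26.39 / 168.0 = 0.1571 m/day.
Q = K_eq · A · (Δh/L) = 0.1571 × 1500 × (8.47/26.39) = 75.64 m³/day.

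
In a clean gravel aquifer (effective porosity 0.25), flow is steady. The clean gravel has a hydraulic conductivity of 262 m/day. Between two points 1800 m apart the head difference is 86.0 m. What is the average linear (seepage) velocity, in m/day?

50.1

Hydraulic gradient i = Δh / L = 86.0 / 1800 = 0.04778.
Darcy flux q = K · i = 262.0 × 0.04778 = 12.52 m/day.
Seepage velocity v = q / n_e = 12.52 / 0.25 = 50.07 m/day.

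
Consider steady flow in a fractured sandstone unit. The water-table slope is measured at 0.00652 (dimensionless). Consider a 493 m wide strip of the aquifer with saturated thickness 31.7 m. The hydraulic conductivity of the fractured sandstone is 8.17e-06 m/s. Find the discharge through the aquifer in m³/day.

Convert K: 8.17e-06 m/s × 86400 = 0.7059 m/day.
Cross-sectional area A = 493 × 31.7 = 15628 m².
Hydraulic gradient i = 0.00652.
Darcy's law: Q = K · A · i = 0.7059 × 15628 × 0.006520 = 71.93 m³/day.

71.9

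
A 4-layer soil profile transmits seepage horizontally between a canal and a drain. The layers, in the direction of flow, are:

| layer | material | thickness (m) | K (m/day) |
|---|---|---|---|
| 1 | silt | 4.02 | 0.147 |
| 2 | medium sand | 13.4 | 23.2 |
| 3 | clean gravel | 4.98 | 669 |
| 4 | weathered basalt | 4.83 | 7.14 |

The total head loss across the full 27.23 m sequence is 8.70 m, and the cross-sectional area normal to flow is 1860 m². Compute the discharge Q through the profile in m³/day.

566

Flow is perpendicular to layering, so the layers act in series and the equivalent K is the thickness-weighted harmonic mean.
Total thickness L = 4.02 + 13.4 + 4.98 + 4.83 = 27.23 m.
Σ(b_i/K_i) = 4.02/0.147 + 13.4/23.2 + 4.98/669 + 4.83/7.14 = 28.61 d.
K_eq = L / Σ(b_i/K_i) = 27.23 / 28.61 = 0.9518 m/day.
Q = K_eq · A · (Δh/L) = 0.9518 × 1860 × (8.70/27.23) = 565.6 m³/day.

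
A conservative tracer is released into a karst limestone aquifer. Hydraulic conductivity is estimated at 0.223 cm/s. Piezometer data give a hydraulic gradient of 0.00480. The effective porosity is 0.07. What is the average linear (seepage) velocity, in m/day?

Convert K: 0.223 cm/s × 864 = 192.7 m/day.
Hydraulic gradient i = 0.00480.
Darcy flux q = K · i = 192.7 × 0.004800 = 0.9248 m/day.
Seepage velocity v = q / n_e = 0.9248 / 0.07 = 13.21 m/day.

13.2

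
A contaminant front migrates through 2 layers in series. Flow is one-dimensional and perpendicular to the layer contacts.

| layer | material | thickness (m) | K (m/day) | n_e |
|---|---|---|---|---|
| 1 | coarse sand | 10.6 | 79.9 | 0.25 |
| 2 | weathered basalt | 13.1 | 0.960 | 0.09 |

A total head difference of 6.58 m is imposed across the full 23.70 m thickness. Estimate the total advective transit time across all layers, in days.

8.02

With flow normal to the layers, continuity requires the same specific discharge q through every layer.
Σ(b_i/K_i) = 10.6/79.9 + 13.1/0.960 = 13.78 d.
q = Δh / Σ(b_i/K_i) = 6.58 / 13.78 = 0.4776 m/day.
In each layer the seepage velocity is v_i = q/n_i, so the layer transit time is t_i = b_i·n_i / q:
  layer 1 (coarse sand): t_1 = 10.6 × 0.25 / 0.4776 = 5.549 d
  layer 2 (weathered basalt): t_2 = 13.1 × 0.09 / 0.4776 = 2.469 d
Total t = Σ t_i = 8.018 days.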